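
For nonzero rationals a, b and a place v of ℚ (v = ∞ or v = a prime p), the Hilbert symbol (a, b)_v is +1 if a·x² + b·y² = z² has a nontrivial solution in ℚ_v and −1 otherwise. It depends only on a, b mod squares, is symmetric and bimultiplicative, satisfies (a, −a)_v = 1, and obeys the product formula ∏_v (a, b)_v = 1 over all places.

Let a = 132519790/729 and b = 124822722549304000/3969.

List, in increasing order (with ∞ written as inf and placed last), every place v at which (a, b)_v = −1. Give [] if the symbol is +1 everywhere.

[41, 47]

Mod squares: a ≡ 250510, b ≡ 235. Check v ∈ {∞, 2, 3, 5, 7, 13, 23, 41, 47}.
v=2: v_2(a)=1, v_2(b)=6; units ≡ 7, 3 (mod 8); ε·ε+αω+βω = 1·1+1·1+6·0 ≡ 0  ⇒  (a,b)_2 = +1.
v=3: a=3^-6·(≡1), b=3^-4·(≡1) mod 3; (1|3)=+1, (1|3)=+1; (−1)^{-6·-4·1}·(+1)^-4·(+1)^-6 = +1.
v=7: a=7^0·(≡4), b=7^-2·(≡1) mod 7; (4|7)=+1, (1|7)=+1; (−1)^{0·-2·3}·(+1)^-2·(+1)^0 = +1.
v=∞: 250510 > 0 and 235 > 0  ⇒  (a,b)_∞ = +1.
v=5: a=5^1·(≡2), b=5^3·(≡3) mod 5; (2|5)=-1, (3|5)=-1; (−1)^{1·3·2}·(-1)^3·(-1)^1 = +1.
v=23: a=23^2·(≡14), b=23^2·(≡11) mod 23; (14|23)=-1, (11|23)=-1; (−1)^{2·2·11}·(-1)^2·(-1)^2 = +1.
v=41: a=41^1·(≡5), b=41^2·(≡35) mod 41; (5|41)=+1, (35|41)=-1; (−1)^{1·2·20}·(+1)^2·(-1)^1 = -1.
v=47: a=47^1·(≡33), b=47^3·(≡26) mod 47; (33|47)=-1, (26|47)=-1; (−1)^{1·3·23}·(-1)^3·(-1)^1 = -1.
v=13: a=13^1·(≡10), b=13^2·(≡4) mod 13; (10|13)=+1, (4|13)=+1; (−1)^{1·2·6}·(+1)^2·(+1)^1 = +1.
(250510, 235 / ℚ) ramifies at {41, 47}: a division algebra.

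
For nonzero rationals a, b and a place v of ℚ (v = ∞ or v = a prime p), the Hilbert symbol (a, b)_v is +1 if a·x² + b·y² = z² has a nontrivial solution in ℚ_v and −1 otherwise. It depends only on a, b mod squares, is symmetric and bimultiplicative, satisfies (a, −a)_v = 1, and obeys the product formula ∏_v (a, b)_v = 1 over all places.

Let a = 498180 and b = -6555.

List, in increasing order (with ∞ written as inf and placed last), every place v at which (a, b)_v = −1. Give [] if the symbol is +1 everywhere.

[19, 23]

(a, b) ≡ (345, -6555) mod (ℚ^×)²; places V = {2, 3, 5, 19, 23, ∞}.
(a,b)_19: α=2, u≡12; β=1, v≡16 (mod 19); (12|19)=-1, (16|19)=+1; sign (−1)^0·-1^1·+1^2 = -1.
(a,b)_23: α=1, u≡17; β=1, v≡14 (mod 23); (17|23)=-1, (14|23)=-1; sign (−1)^1·-1^1·-1^1 = -1.
(a,b)_5: α=1, u≡1; β=1, v≡4 (mod 5); (1|5)=+1, (4|5)=+1; sign (−1)^0·+1^1·+1^1 = +1.
(a,b)_3: α=1, u≡1; β=1, v≡2 (mod 3); (1|3)=+1, (2|3)=-1; sign (−1)^1·+1^1·-1^1 = +1.
(a,b)_∞: sgn(345)=+, sgn(-6555)=−, so +1.
(a,b)_2: α=2, β=0; u≡1, v≡5 (mod 8); ε(u)ε(v)=0·0, αω(v)=2·1, βω(u)=0·0; sum ≡ 0  ⇒  +1.
Ram(345, -6555) = {19, 23}; no ℚ_19-point on the conic.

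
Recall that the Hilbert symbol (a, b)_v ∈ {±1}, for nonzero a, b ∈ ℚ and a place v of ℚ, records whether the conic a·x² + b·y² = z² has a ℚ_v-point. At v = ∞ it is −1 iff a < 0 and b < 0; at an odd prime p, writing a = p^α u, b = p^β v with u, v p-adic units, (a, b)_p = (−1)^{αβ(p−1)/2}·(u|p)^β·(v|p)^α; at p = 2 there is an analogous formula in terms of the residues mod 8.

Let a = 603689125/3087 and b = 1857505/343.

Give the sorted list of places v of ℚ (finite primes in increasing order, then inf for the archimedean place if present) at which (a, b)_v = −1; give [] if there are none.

[2, 5]

Mod squares: a ≡ 595, b ≡ 7735. Check v ∈ {∞, 2, 3, 5, 7, 13, 17, 41}.
v=∞: 595 > 0 and 7735 > 0  ⇒  (a,b)_∞ = +1.
v=5: a=5^3·(≡4), b=5^1·(≡2) mod 5; (4|5)=+1, (2|5)=-1; (−1)^{3·1·2}·(+1)^1·(-1)^3 = -1.
v=3: a=3^-2·(≡1), b=3^0·(≡1) mod 3; (1|3)=+1, (1|3)=+1; (−1)^{-2·0·1}·(+1)^0·(+1)^-2 = +1.
v=41: a=41^2·(≡21), b=41^2·(≡19) mod 41; (21|41)=+1, (19|41)=-1; (−1)^{2·2·20}·(+1)^2·(-1)^2 = +1.
v=2: v_2(a)=0, v_2(b)=0; units ≡ 3, 7 (mod 8); ε·ε+αω+βω = 1·1+0·0+0·1 ≡ 1  ⇒  (a,b)_2 = -1.
v=7: a=7^-3·(≡2), b=7^-3·(≡6) mod 7; (2|7)=+1, (6|7)=-1; (−1)^{-3·-3·3}·(+1)^-3·(-1)^-3 = +1.
v=13: a=13^2·(≡4), b=13^1·(≡3) mod 13; (4|13)=+1, (3|13)=+1; (−1)^{2·1·6}·(+1)^1·(+1)^2 = +1.
v=17: a=17^1·(≡8), b=17^1·(≡2) mod 17; (8|17)=+1, (2|17)=+1; (−1)^{1·1·8}·(+1)^1·(+1)^1 = +1.
|Ram(595, 7735)| = 2, even; anisotropic at {2, 5}.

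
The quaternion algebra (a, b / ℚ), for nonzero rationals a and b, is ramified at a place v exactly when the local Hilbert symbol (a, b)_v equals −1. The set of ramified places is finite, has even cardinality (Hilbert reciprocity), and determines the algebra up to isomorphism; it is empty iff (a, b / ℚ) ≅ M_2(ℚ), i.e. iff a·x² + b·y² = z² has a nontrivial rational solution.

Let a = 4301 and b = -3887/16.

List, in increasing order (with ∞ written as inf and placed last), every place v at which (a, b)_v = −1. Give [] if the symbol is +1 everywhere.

[11, 17]

(a, b) ≡ (4301, -23) mod (ℚ^×)²; places V = {2, 11, 13, 17, 23, ∞}.
(a,b)_11: α=1, u≡6; β=0, v≡8 (mod 11); (6|11)=-1, (8|11)=-1; sign (−1)^0·-1^0·-1^1 = -1.
(a,b)_23: α=1, u≡3; β=1, v≡11 (mod 23); (3|23)=+1, (11|23)=-1; sign (−1)^1·+1^1·-1^1 = +1.
(a,b)_2: α=0, β=-4; u≡5, v≡1 (mod 8); ε(u)ε(v)=0·0, αω(v)=0·0, βω(u)=-4·1; sum ≡ 0  ⇒  +1.
(a,b)_13: α=0, u≡11; β=2, v≡1 (mod 13); (11|13)=-1, (1|13)=+1; sign (−1)^0·-1^2·+1^0 = +1.
(a,b)_∞: sgn(4301)=+, sgn(-23)=−, so +1.
(a,b)_17: α=1, u≡15; β=0, v≡11 (mod 17); (15|17)=+1, (11|17)=-1; sign (−1)^0·+1^0·-1^1 = -1.
|Ram(4301, -23)| = 2, even; anisotropic at {11, 17}.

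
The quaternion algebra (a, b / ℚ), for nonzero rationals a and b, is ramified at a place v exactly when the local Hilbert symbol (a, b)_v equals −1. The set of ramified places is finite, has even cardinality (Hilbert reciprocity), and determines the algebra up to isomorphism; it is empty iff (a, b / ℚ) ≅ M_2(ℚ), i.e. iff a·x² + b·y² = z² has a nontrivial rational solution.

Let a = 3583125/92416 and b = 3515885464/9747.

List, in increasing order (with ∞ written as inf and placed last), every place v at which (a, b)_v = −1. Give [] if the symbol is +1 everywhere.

Mod squares: a ≡ 13, b ≡ 9282. Check v ∈ {∞, 2, 3, 5, 7, 13, 17, 19, 41}.
v=41: a=41^0·(≡6), b=41^2·(≡40) mod 41; (6|41)=-1, (40|41)=+1; (−1)^{0·2·20}·(-1)^2·(+1)^0 = +1.
v=13: a=13^1·(≡1), b=13^3·(≡9) mod 13; (1|13)=+1, (9|13)=+1; (−1)^{1·3·6}·(+1)^3·(+1)^1 = +1.
v=17: a=17^0·(≡13), b=17^1·(≡16) mod 17; (13|17)=+1, (16|17)=+1; (−1)^{0·1·8}·(+1)^1·(+1)^0 = +1.
v=3: a=3^2·(≡1), b=3^-3·(≡1) mod 3; (1|3)=+1, (1|3)=+1; (−1)^{2·-3·1}·(+1)^-3·(+1)^2 = +1.
v=7: a=7^2·(≡5), b=7^1·(≡6) mod 7; (5|7)=-1, (6|7)=-1; (−1)^{2·1·3}·(-1)^1·(-1)^2 = -1.
v=2: v_2(a)=-8, v_2(b)=3; units ≡ 5, 1 (mod 8); ε·ε+αω+βω = 0·0+-8·0+3·1 ≡ 1  ⇒  (a,b)_2 = -1.
v=19: a=19^-2·(≡18), b=19^-2·(≡8) mod 19; (18|19)=-1, (8|19)=-1; (−1)^{-2·-2·9}·(-1)^-2·(-1)^-2 = +1.
v=5: a=5^4·(≡3), b=5^0·(≡2) mod 5; (3|5)=-1, (2|5)=-1; (−1)^{4·0·2}·(-1)^0·(-1)^4 = +1.
v=∞: 13 > 0 and 9282 > 0  ⇒  (a,b)_∞ = +1.
(13, 9282 / ℚ) ramifies at {2, 7}: a division algebra.

[2, 7]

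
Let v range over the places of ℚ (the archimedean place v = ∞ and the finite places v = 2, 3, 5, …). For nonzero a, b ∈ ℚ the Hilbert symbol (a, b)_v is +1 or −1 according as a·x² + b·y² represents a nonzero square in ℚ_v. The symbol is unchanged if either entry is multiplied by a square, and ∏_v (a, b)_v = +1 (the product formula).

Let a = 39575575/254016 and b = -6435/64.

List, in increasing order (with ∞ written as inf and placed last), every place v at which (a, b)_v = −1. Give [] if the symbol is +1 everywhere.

[5, 11, 13, 29]

(a, b) ≡ (9367, -715) mod (ℚ^×)²; places V = {2, 3, 5, 7, 11, 13, 17, 19, 29, ∞}.
(a,b)_2: α=-6, β=-6; u≡7, v≡5 (mod 8); ε(u)ε(v)=1·0, αω(v)=-6·1, βω(u)=-6·0; sum ≡ 0  ⇒  +1.
(a,b)_19: α=1, u≡10; β=0, v≡9 (mod 19); (10|19)=-1, (9|19)=+1; sign (−1)^0·-1^0·+1^1 = +1.
(a,b)_5: α=2, u≡3; β=1, v≡2 (mod 5); (3|5)=-1, (2|5)=-1; sign (−1)^0·-1^1·-1^2 = -1.
(a,b)_29: α=1, u≡16; β=0, v≡15 (mod 29); (16|29)=+1, (15|29)=-1; sign (−1)^0·+1^0·-1^1 = -1.
(a,b)_13: α=2, u≡5; β=1, v≡1 (mod 13); (5|13)=-1, (1|13)=+1; sign (−1)^0·-1^1·+1^2 = -1.
(a,b)_∞: sgn(9367)=+, sgn(-715)=−, so +1.
(a,b)_17: α=1, u≡6; β=0, v≡15 (mod 17); (6|17)=-1, (15|17)=+1; sign (−1)^0·-1^0·+1^1 = +1.
(a,b)_11: α=0, u≡7; β=1, v≡1 (mod 11); (7|11)=-1, (1|11)=+1; sign (−1)^0·-1^1·+1^0 = -1.
(a,b)_3: α=-4, u≡1; β=2, v≡2 (mod 3); (1|3)=+1, (2|3)=-1; sign (−1)^0·+1^2·-1^-4 = +1.
(a,b)_7: α=-2, u≡1; β=0, v≡5 (mod 7); (1|7)=+1, (5|7)=-1; sign (−1)^0·+1^0·-1^-2 = +1.
Ram(9367, -715) = {5, 11, 13, 29}; no ℚ_5-point on the conic.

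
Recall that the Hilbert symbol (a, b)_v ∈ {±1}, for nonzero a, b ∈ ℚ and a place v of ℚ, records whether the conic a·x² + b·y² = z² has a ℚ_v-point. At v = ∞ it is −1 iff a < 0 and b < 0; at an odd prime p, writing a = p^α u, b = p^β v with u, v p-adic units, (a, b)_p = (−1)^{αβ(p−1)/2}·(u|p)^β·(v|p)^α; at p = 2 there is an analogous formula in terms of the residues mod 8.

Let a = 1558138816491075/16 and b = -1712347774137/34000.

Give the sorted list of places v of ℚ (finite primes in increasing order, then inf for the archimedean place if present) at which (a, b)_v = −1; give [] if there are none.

[2, 5, 7, 13, 17, 43]

(a, b) ≡ (63427, -13636805) mod (ℚ^×)²; places V = {2, 3, 5, 7, 11, 13, 17, 41, 43, ∞}.
(a,b)_2: α=-4, β=-4; u≡3, v≡3 (mod 8); ε(u)ε(v)=1·1, αω(v)=-4·1, βω(u)=-4·1; sum ≡ 1  ⇒  -1.
(a,b)_5: α=2, u≡3; β=-3, v≡4 (mod 5); (3|5)=-1, (4|5)=+1; sign (−1)^0·-1^-3·+1^2 = -1.
(a,b)_41: α=1, u≡38; β=1, v≡3 (mod 41); (38|41)=-1, (3|41)=-1; sign (−1)^0·-1^1·-1^1 = +1.
(a,b)_7: α=1, u≡6; β=1, v≡3 (mod 7); (6|7)=-1, (3|7)=-1; sign (−1)^1·-1^1·-1^1 = -1.
(a,b)_43: α=2, u≡34; β=1, v≡29 (mod 43); (34|43)=-1, (29|43)=-1; sign (−1)^0·-1^1·-1^2 = -1.
(a,b)_17: α=1, u≡4; β=-1, v≡6 (mod 17); (4|17)=+1, (6|17)=-1; sign (−1)^0·+1^-1·-1^1 = -1.
(a,b)_∞: sgn(63427)=+, sgn(-13636805)=−, so +1.
(a,b)_11: α=0, u≡1; β=4, v≡5 (mod 11); (1|11)=+1, (5|11)=+1; sign (−1)^0·+1^4·+1^0 = +1.
(a,b)_3: α=12, u≡1; β=6, v≡1 (mod 3); (1|3)=+1, (1|3)=+1; sign (−1)^0·+1^6·+1^12 = +1.
(a,b)_13: α=1, u≡9; β=1, v≡8 (mod 13); (9|13)=+1, (8|13)=-1; sign (−1)^0·+1^1·-1^1 = -1.
|Ram(63427, -13636805)| = 6, even; anisotropic at {2, 5, 7, 13, 17, 43}.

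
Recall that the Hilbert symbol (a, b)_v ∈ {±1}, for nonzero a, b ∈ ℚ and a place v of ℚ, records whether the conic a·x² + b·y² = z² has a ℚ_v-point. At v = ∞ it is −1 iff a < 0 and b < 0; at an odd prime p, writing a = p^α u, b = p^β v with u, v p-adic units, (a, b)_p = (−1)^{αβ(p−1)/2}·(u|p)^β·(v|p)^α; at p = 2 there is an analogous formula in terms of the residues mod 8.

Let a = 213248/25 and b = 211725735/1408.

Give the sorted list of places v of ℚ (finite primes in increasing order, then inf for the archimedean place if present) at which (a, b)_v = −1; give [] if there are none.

[3, 5, 11, 17]

(a, b) ≡ (17, 330) mod (ℚ^×)²; places V = {2, 3, 5, 7, 11, 13, 17, ∞}.
(a,b)_17: α=1, u≡4; β=4, v≡5 (mod 17); (4|17)=+1, (5|17)=-1; sign (−1)^0·+1^4·-1^1 = -1.
(a,b)_7: α=2, u≡3; β=0, v≡4 (mod 7); (3|7)=-1, (4|7)=+1; sign (−1)^0·-1^0·+1^2 = +1.
(a,b)_2: α=8, β=-7; u≡1, v≡5 (mod 8); ε(u)ε(v)=0·0, αω(v)=8·1, βω(u)=-7·0; sum ≡ 0  ⇒  +1.
(a,b)_13: α=0, u≡4; β=2, v≡11 (mod 13); (4|13)=+1, (11|13)=-1; sign (−1)^0·+1^2·-1^0 = +1.
(a,b)_3: α=0, u≡2; β=1, v≡2 (mod 3); (2|3)=-1, (2|3)=-1; sign (−1)^0·-1^1·-1^0 = -1.
(a,b)_11: α=0, u≡8; β=-1, v≡8 (mod 11); (8|11)=-1, (8|11)=-1; sign (−1)^0·-1^-1·-1^0 = -1.
(a,b)_∞: sgn(17)=+, sgn(330)=+, so +1.
(a,b)_5: α=-2, u≡3; β=1, v≡4 (mod 5); (3|5)=-1, (4|5)=+1; sign (−1)^0·-1^1·+1^-2 = -1.
|Ram(17, 330)| = 4, even; anisotropic at {3, 5, 11, 17}.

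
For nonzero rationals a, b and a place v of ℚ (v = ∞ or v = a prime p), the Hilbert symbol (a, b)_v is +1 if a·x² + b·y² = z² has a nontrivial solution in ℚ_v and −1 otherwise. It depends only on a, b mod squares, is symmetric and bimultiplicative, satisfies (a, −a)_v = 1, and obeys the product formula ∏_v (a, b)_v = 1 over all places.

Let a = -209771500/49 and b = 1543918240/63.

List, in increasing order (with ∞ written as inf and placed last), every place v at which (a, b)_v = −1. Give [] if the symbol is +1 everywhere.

[2, 5, 7, 29]

(a, b) ≡ (-2097715, 1276870) mod (ℚ^×)²; places V = {2, 3, 5, 7, 17, 23, 29, 37, ∞}.
(a,b)_3: α=0, u≡2; β=-2, v≡1 (mod 3); (2|3)=-1, (1|3)=+1; sign (−1)^0·-1^-2·+1^0 = +1.
(a,b)_2: α=2, β=5; u≡5, v≡3 (mod 8); ε(u)ε(v)=0·1, αω(v)=2·1, βω(u)=5·1; sum ≡ 1  ⇒  -1.
(a,b)_29: α=1, u≡13; β=1, v≡14 (mod 29); (13|29)=+1, (14|29)=-1; sign (−1)^0·+1^1·-1^1 = -1.
(a,b)_∞: sgn(-2097715)=−, sgn(1276870)=+, so +1.
(a,b)_37: α=1, u≡7; β=1, v≡4 (mod 37); (7|37)=+1, (4|37)=+1; sign (−1)^0·+1^1·+1^1 = +1.
(a,b)_5: α=3, u≡2; β=1, v≡1 (mod 5); (2|5)=-1, (1|5)=+1; sign (−1)^0·-1^1·+1^3 = -1.
(a,b)_7: α=-2, u≡6; β=-1, v≡2 (mod 7); (6|7)=-1, (2|7)=+1; sign (−1)^0·-1^-1·+1^-2 = -1.
(a,b)_23: α=1, u≡4; β=2, v≡8 (mod 23); (4|23)=+1, (8|23)=+1; sign (−1)^0·+1^2·+1^1 = +1.
(a,b)_17: α=1, u≡8; β=1, v≡8 (mod 17); (8|17)=+1, (8|17)=+1; sign (−1)^0·+1^1·+1^1 = +1.
Ram(-2097715, 1276870) = {2, 5, 7, 29}; no ℚ_2-point on the conic.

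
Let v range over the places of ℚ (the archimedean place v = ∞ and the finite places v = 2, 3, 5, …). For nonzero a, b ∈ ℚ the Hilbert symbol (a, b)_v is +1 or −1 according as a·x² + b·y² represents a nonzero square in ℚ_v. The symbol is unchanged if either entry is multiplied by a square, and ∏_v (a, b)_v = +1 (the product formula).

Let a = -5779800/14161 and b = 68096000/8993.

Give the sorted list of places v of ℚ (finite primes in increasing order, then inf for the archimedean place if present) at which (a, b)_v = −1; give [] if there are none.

(a, b) ≡ (-38, 11305) mod (ℚ^×)²; places V = {2, 3, 5, 7, 13, 17, 19, 23, ∞}.
(a,b)_2: α=3, β=12; u≡5, v≡1 (mod 8); ε(u)ε(v)=0·0, αω(v)=3·0, βω(u)=12·1; sum ≡ 0  ⇒  +1.
(a,b)_19: α=1, u≡11; β=1, v≡5 (mod 19); (11|19)=+1, (5|19)=+1; sign (−1)^1·+1^1·+1^1 = -1.
(a,b)_5: α=2, u≡3; β=3, v≡1 (mod 5); (3|5)=-1, (1|5)=+1; sign (−1)^0·-1^3·+1^2 = -1.
(a,b)_23: α=0, u≡12; β=-2, v≡9 (mod 23); (12|23)=+1, (9|23)=+1; sign (−1)^0·+1^-2·+1^0 = +1.
(a,b)_∞: sgn(-38)=−, sgn(11305)=+, so +1.
(a,b)_7: α=-2, u≡1; β=1, v≡6 (mod 7); (1|7)=+1, (6|7)=-1; sign (−1)^0·+1^1·-1^-2 = +1.
(a,b)_3: α=2, u≡1; β=0, v≡1 (mod 3); (1|3)=+1, (1|3)=+1; sign (−1)^0·+1^0·+1^2 = +1.
(a,b)_17: α=-2, u≡2; β=-1, v≡9 (mod 17); (2|17)=+1, (9|17)=+1; sign (−1)^0·+1^-1·+1^-2 = +1.
(a,b)_13: α=2, u≡4; β=0, v≡5 (mod 13); (4|13)=+1, (5|13)=-1; sign (−1)^0·+1^0·-1^2 = +1.
|Ram(-38, 11305)| = 2, even; anisotropic at {5, 19}.

[5, 19]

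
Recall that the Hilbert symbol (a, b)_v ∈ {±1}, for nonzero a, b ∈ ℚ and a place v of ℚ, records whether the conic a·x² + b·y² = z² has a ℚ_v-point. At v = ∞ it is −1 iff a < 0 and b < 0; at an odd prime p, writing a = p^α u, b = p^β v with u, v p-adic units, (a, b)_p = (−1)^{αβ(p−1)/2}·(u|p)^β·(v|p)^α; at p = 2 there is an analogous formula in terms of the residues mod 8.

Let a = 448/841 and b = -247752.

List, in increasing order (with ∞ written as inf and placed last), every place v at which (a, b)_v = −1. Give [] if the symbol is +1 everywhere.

(a, b) ≡ (7, -6882) mod (ℚ^×)²; places V = {2, 3, 7, 29, 31, 37, ∞}.
(a,b)_37: α=0, u≡7; β=1, v≡1 (mod 37); (7|37)=+1, (1|37)=+1; sign (−1)^0·+1^1·+1^0 = +1.
(a,b)_29: α=-2, u≡13; β=0, v≡24 (mod 29); (13|29)=+1, (24|29)=+1; sign (−1)^0·+1^0·+1^-2 = +1.
(a,b)_7: α=1, u≡1; β=0, v≡6 (mod 7); (1|7)=+1, (6|7)=-1; sign (−1)^0·+1^0·-1^1 = -1.
(a,b)_∞: sgn(7)=+, sgn(-6882)=−, so +1.
(a,b)_3: α=0, u≡1; β=3, v≡1 (mod 3); (1|3)=+1, (1|3)=+1; sign (−1)^0·+1^3·+1^0 = +1.
(a,b)_31: α=0, u≡19; β=1, v≡6 (mod 31); (19|31)=+1, (6|31)=-1; sign (−1)^0·+1^1·-1^0 = +1.
(a,b)_2: α=6, β=3; u≡7, v≡7 (mod 8); ε(u)ε(v)=1·1, αω(v)=6·0, βω(u)=3·0; sum ≡ 1  ⇒  -1.
Ram(7, -6882) = {2, 7}; no ℚ_2-point on the conic.

[2, 7]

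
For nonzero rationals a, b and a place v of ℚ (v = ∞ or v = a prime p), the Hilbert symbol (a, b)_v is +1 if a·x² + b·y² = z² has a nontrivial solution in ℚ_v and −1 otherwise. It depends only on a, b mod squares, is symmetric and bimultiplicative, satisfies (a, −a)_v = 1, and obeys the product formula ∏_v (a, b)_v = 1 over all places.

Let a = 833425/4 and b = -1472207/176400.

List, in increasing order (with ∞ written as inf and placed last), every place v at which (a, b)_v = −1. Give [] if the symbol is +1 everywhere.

Mod squares: a ≡ 33337, b ≡ -23. Check v ∈ {∞, 2, 3, 5, 7, 11, 17, 23, 37, 53}.
v=23: a=23^0·(≡5), b=23^3·(≡19) mod 23; (5|23)=-1, (19|23)=-1; (−1)^{0·3·11}·(-1)^3·(-1)^0 = -1.
v=37: a=37^1·(≡35), b=37^0·(≡24) mod 37; (35|37)=-1, (24|37)=-1; (−1)^{1·0·18}·(-1)^0·(-1)^1 = -1.
v=53: a=53^1·(≡49), b=53^0·(≡5) mod 53; (49|53)=+1, (5|53)=-1; (−1)^{1·0·26}·(+1)^0·(-1)^1 = -1.
v=2: v_2(a)=-2, v_2(b)=-4; units ≡ 1, 1 (mod 8); ε·ε+αω+βω = 0·0+-2·0+-4·0 ≡ 0  ⇒  (a,b)_2 = +1.
v=∞: 33337 > 0 and -23 < 0  ⇒  (a,b)_∞ = +1.
v=5: a=5^2·(≡3), b=5^-2·(≡3) mod 5; (3|5)=-1, (3|5)=-1; (−1)^{2·-2·2}·(-1)^-2·(-1)^2 = +1.
v=3: a=3^0·(≡1), b=3^-2·(≡1) mod 3; (1|3)=+1, (1|3)=+1; (−1)^{0·-2·1}·(+1)^-2·(+1)^0 = +1.
v=7: a=7^0·(≡3), b=7^-2·(≡6) mod 7; (3|7)=-1, (6|7)=-1; (−1)^{0·-2·3}·(-1)^-2·(-1)^0 = +1.
v=11: a=11^0·(≡8), b=11^2·(≡8) mod 11; (8|11)=-1, (8|11)=-1; (−1)^{0·2·5}·(-1)^2·(-1)^0 = +1.
v=17: a=17^1·(≡12), b=17^0·(≡14) mod 17; (12|17)=-1, (14|17)=-1; (−1)^{1·0·8}·(-1)^0·(-1)^1 = -1.
Ram(33337, -23) = {17, 23, 37, 53}; no ℚ_17-point on the conic.

[17, 23, 37, 53]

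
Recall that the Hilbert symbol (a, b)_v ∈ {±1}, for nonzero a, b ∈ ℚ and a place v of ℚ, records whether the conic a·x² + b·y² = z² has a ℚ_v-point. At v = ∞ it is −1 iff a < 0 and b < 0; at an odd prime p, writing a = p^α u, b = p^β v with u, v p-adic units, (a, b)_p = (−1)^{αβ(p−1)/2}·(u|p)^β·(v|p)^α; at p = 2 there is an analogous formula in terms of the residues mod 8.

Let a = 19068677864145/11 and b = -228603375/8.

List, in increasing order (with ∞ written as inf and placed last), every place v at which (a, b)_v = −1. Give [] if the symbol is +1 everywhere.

Mod squares: a ≡ 1956955, b ≡ -41470. Check v ∈ {∞, 2, 3, 5, 7, 11, 13, 17, 23, 29}.
v=13: a=13^1·(≡11), b=13^1·(≡7) mod 13; (11|13)=-1, (7|13)=-1; (−1)^{1·1·6}·(-1)^1·(-1)^1 = +1.
v=3: a=3^2·(≡1), b=3^2·(≡2) mod 3; (1|3)=+1, (2|3)=-1; (−1)^{2·2·1}·(+1)^2·(-1)^2 = +1.
v=∞: 1956955 > 0 and -41470 < 0  ⇒  (a,b)_∞ = +1.
v=23: a=23^1·(≡12), b=23^0·(≡11) mod 23; (12|23)=+1, (11|23)=-1; (−1)^{1·0·11}·(+1)^0·(-1)^1 = -1.
v=5: a=5^1·(≡4), b=5^3·(≡1) mod 5; (4|5)=+1, (1|5)=+1; (−1)^{1·3·2}·(+1)^3·(+1)^1 = +1.
v=17: a=17^3·(≡2), b=17^0·(≡12) mod 17; (2|17)=+1, (12|17)=-1; (−1)^{3·0·8}·(+1)^0·(-1)^3 = -1.
v=2: v_2(a)=0, v_2(b)=-3; units ≡ 3, 1 (mod 8); ε·ε+αω+βω = 1·0+0·0+-3·1 ≡ 1  ⇒  (a,b)_2 = -1.
v=11: a=11^-1·(≡8), b=11^1·(≡4) mod 11; (8|11)=-1, (4|11)=+1; (−1)^{-1·1·5}·(-1)^1·(+1)^-1 = +1.
v=7: a=7^3·(≡5), b=7^2·(≡6) mod 7; (5|7)=-1, (6|7)=-1; (−1)^{3·2·3}·(-1)^2·(-1)^3 = -1.
v=29: a=29^2·(≡16), b=29^1·(≡28) mod 29; (16|29)=+1, (28|29)=+1; (−1)^{2·1·14}·(+1)^1·(+1)^2 = +1.
Ram(1956955, -41470) = {2, 7, 17, 23}; no ℚ_2-point on the conic.

[2, 7, 17, 23]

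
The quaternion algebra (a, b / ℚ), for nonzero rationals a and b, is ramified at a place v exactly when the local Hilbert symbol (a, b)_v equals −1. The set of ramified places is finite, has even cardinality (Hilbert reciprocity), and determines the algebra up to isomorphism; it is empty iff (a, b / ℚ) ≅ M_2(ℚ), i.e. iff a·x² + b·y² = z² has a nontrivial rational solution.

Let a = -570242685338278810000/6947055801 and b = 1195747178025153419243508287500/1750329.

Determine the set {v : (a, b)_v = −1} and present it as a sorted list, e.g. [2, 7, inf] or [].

[2, 11, 13, 19, 37, 41]

(a, b) ≡ (-4121689, 2035) mod (ℚ^×)²; places V = {2, 3, 5, 7, 11, 13, 17, 19, 37, 41, ∞}.
(a,b)_7: α=-6, u≡1; β=-4, v≡3 (mod 7); (1|7)=+1, (3|7)=-1; sign (−1)^0·+1^-4·-1^-6 = +1.
(a,b)_19: α=1, u≡6; β=2, v≡10 (mod 19); (6|19)=+1, (10|19)=-1; sign (−1)^0·+1^2·-1^1 = -1.
(a,b)_5: α=4, u≡4; β=5, v≡3 (mod 5); (4|5)=+1, (3|5)=-1; sign (−1)^0·+1^5·-1^4 = +1.
(a,b)_41: α=1, u≡14; β=2, v≡30 (mod 41); (14|41)=-1, (30|41)=-1; sign (−1)^0·-1^2·-1^1 = -1.
(a,b)_11: α=3, u≡4; β=5, v≡9 (mod 11); (4|11)=+1, (9|11)=+1; sign (−1)^1·+1^5·+1^3 = -1.
(a,b)_17: α=4, u≡12; β=4, v≡5 (mod 17); (12|17)=-1, (5|17)=-1; sign (−1)^0·-1^4·-1^4 = +1.
(a,b)_37: α=3, u≡34; β=5, v≡19 (mod 37); (34|37)=+1, (19|37)=-1; sign (−1)^0·+1^5·-1^3 = -1.
(a,b)_∞: sgn(-4121689)=−, sgn(2035)=+, so +1.
(a,b)_2: α=4, β=2; u≡7, v≡3 (mod 8); ε(u)ε(v)=1·1, αω(v)=4·1, βω(u)=2·0; sum ≡ 1  ⇒  -1.
(a,b)_13: α=1, u≡9; β=2, v≡5 (mod 13); (9|13)=+1, (5|13)=-1; sign (−1)^0·+1^2·-1^1 = -1.
(a,b)_3: α=-10, u≡2; β=-6, v≡1 (mod 3); (2|3)=-1, (1|3)=+1; sign (−1)^0·-1^-6·+1^-10 = +1.
Ram(-4121689, 2035) = {2, 11, 13, 19, 37, 41}; no ℚ_2-point on the conic.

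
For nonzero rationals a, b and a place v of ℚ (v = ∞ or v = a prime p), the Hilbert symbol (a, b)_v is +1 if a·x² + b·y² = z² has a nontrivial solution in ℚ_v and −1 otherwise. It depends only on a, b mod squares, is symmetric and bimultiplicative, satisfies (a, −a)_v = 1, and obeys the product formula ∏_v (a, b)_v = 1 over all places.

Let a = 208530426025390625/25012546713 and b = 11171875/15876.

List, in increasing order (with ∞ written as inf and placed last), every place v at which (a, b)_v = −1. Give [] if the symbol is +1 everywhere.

[5, 11]

Mod squares: a ≡ 2145, b ≡ 715. Check v ∈ {∞, 2, 3, 5, 7, 11, 13, 19, 23, 29}.
v=11: a=11^-1·(≡2), b=11^1·(≡2) mod 11; (2|11)=-1, (2|11)=-1; (−1)^{-1·1·5}·(-1)^1·(-1)^-1 = -1.
v=7: a=7^-2·(≡6), b=7^-2·(≡4) mod 7; (6|7)=-1, (4|7)=+1; (−1)^{-2·-2·3}·(-1)^-2·(+1)^-2 = +1.
v=13: a=13^1·(≡3), b=13^1·(≡12) mod 13; (3|13)=+1, (12|13)=+1; (−1)^{1·1·6}·(+1)^1·(+1)^1 = +1.
v=5: a=5^19·(≡1), b=5^7·(≡3) mod 5; (1|5)=+1, (3|5)=-1; (−1)^{19·7·2}·(+1)^7·(-1)^19 = -1.
v=3: a=3^-5·(≡1), b=3^-4·(≡1) mod 3; (1|3)=+1, (1|3)=+1; (−1)^{-5·-4·1}·(+1)^-4·(+1)^-5 = +1.
v=∞: 2145 > 0 and 715 > 0  ⇒  (a,b)_∞ = +1.
v=23: a=23^-2·(≡1), b=23^0·(≡18) mod 23; (1|23)=+1, (18|23)=+1; (−1)^{-2·0·11}·(+1)^0·(+1)^-2 = +1.
v=29: a=29^2·(≡20), b=29^0·(≡18) mod 29; (20|29)=+1, (18|29)=-1; (−1)^{2·0·14}·(+1)^0·(-1)^2 = +1.
v=19: a=19^-2·(≡5), b=19^0·(≡18) mod 19; (5|19)=+1, (18|19)=-1; (−1)^{-2·0·9}·(+1)^0·(-1)^-2 = +1.
v=2: v_2(a)=0, v_2(b)=-2; units ≡ 1, 3 (mod 8); ε·ε+αω+βω = 0·1+0·1+-2·0 ≡ 0  ⇒  (a,b)_2 = +1.
(2145, 715 / ℚ) ramifies at {5, 11}: a division algebra.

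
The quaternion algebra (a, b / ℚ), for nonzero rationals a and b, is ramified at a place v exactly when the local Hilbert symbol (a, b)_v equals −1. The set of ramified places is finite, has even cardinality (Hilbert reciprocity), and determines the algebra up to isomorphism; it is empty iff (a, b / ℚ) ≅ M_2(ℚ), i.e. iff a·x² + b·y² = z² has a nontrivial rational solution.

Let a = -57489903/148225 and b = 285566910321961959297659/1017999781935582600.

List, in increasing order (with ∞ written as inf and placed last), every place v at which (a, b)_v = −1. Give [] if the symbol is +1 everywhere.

[17, 23]

(a, b) ≡ (-23, 10166) mod (ℚ^×)²; places V = {2, 3, 5, 7, 11, 13, 17, 23, 29, 31, 37, 41, 53, ∞}.
(a,b)_7: α=-2, u≡5; β=-4, v≡1 (mod 7); (5|7)=-1, (1|7)=+1; sign (−1)^0·-1^-4·+1^-2 = +1.
(a,b)_5: α=-2, u≡3; β=-2, v≡1 (mod 5); (3|5)=-1, (1|5)=+1; sign (−1)^0·-1^-2·+1^-2 = +1.
(a,b)_3: α=2, u≡1; β=-6, v≡2 (mod 3); (1|3)=+1, (2|3)=-1; sign (−1)^0·+1^-6·-1^2 = +1.
(a,b)_23: α=1, u≡22; β=5, v≡7 (mod 23); (22|23)=-1, (7|23)=-1; sign (−1)^1·-1^5·-1^1 = -1.
(a,b)_13: α=0, u≡3; β=1, v≡8 (mod 13); (3|13)=+1, (8|13)=-1; sign (−1)^0·+1^1·-1^0 = +1.
(a,b)_53: α=0, u≡27; β=2, v≡6 (mod 53); (27|53)=-1, (6|53)=+1; sign (−1)^0·-1^2·+1^0 = +1.
(a,b)_∞: sgn(-23)=−, sgn(10166)=+, so +1.
(a,b)_31: α=2, u≡16; β=6, v≡15 (mod 31); (16|31)=+1, (15|31)=-1; sign (−1)^0·+1^6·-1^2 = +1.
(a,b)_29: α=0, u≡22; β=-2, v≡23 (mod 29); (22|29)=+1, (23|29)=+1; sign (−1)^0·+1^-2·+1^0 = +1.
(a,b)_11: α=-2, u≡6; β=-2, v≡7 (mod 11); (6|11)=-1, (7|11)=-1; sign (−1)^0·-1^-2·-1^-2 = +1.
(a,b)_37: α=0, u≡35; β=2, v≡3 (mod 37); (35|37)=-1, (3|37)=+1; sign (−1)^0·-1^2·+1^0 = +1.
(a,b)_41: α=0, u≡1; β=-2, v≡23 (mod 41); (1|41)=+1, (23|41)=+1; sign (−1)^0·+1^-2·+1^0 = +1.
(a,b)_17: α=2, u≡12; β=-1, v≡6 (mod 17); (12|17)=-1, (6|17)=-1; sign (−1)^0·-1^-1·-1^2 = -1.
(a,b)_2: α=0, β=-3; u≡1, v≡3 (mod 8); ε(u)ε(v)=0·1, αω(v)=0·1, βω(u)=-3·0; sum ≡ 0  ⇒  +1.
(-23, 10166 / ℚ) ramifies at {17, 23}: a division algebra.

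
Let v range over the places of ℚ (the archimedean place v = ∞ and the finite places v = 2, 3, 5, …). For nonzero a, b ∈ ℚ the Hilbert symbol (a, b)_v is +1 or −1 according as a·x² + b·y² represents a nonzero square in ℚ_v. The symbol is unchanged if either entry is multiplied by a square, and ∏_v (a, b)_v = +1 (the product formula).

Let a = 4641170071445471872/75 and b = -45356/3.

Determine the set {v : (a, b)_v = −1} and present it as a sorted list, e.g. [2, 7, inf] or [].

[2, 3, 7, 11, 17, 19]

Mod squares: a ≡ 5854926, b ≡ -34017. Check v ∈ {∞, 2, 3, 5, 7, 11, 17, 19, 23, 29}.
v=7: a=7^1·(≡4), b=7^0·(≡6) mod 7; (4|7)=+1, (6|7)=-1; (−1)^{1·0·3}·(+1)^0·(-1)^1 = -1.
v=5: a=5^-2·(≡4), b=5^0·(≡3) mod 5; (4|5)=+1, (3|5)=-1; (−1)^{-2·0·2}·(+1)^0·(-1)^-2 = +1.
v=23: a=23^3·(≡22), b=23^1·(≡2) mod 23; (22|23)=-1, (2|23)=+1; (−1)^{3·1·11}·(-1)^1·(+1)^3 = +1.
v=11: a=11^1·(≡3), b=11^0·(≡10) mod 11; (3|11)=+1, (10|11)=-1; (−1)^{1·0·5}·(+1)^0·(-1)^1 = -1.
v=2: v_2(a)=7, v_2(b)=2; units ≡ 7, 7 (mod 8); ε·ε+αω+βω = 1·1+7·0+2·0 ≡ 1  ⇒  (a,b)_2 = -1.
v=29: a=29^3·(≡24), b=29^1·(≡20) mod 29; (24|29)=+1, (20|29)=+1; (−1)^{3·1·14}·(+1)^1·(+1)^3 = +1.
v=19: a=19^1·(≡13), b=19^0·(≡18) mod 19; (13|19)=-1, (18|19)=-1; (−1)^{1·0·9}·(-1)^0·(-1)^1 = -1.
v=3: a=3^-1·(≡1), b=3^-1·(≡1) mod 3; (1|3)=+1, (1|3)=+1; (−1)^{-1·-1·1}·(+1)^-1·(+1)^-1 = -1.
v=17: a=17^4·(≡7), b=17^1·(≡6) mod 17; (7|17)=-1, (6|17)=-1; (−1)^{4·1·8}·(-1)^1·(-1)^4 = -1.
v=∞: 5854926 > 0 and -34017 < 0  ⇒  (a,b)_∞ = +1.
|Ram(5854926, -34017)| = 6, even; anisotropic at {2, 3, 7, 11, 17, 19}.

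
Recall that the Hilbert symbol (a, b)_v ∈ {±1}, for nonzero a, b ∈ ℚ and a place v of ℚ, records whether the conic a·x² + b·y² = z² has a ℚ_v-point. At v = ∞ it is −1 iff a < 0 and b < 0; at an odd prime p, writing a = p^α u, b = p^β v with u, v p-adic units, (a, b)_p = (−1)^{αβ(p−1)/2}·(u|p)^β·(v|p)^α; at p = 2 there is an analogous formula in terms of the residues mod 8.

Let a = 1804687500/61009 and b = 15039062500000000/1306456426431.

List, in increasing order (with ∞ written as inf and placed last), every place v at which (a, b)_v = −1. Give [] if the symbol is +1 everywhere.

(a, b) ≡ (1155, 15015) mod (ℚ^×)²; places V = {2, 3, 5, 7, 11, 13, 19, ∞}.
(a,b)_2: α=2, β=8; u≡3, v≡7 (mod 8); ε(u)ε(v)=1·1, αω(v)=2·0, βω(u)=8·1; sum ≡ 1  ⇒  -1.
(a,b)_∞: sgn(1155)=+, sgn(15015)=+, so +1.
(a,b)_11: α=1, u≡10; β=1, v≡4 (mod 11); (10|11)=-1, (4|11)=+1; sign (−1)^1·-1^1·+1^1 = +1.
(a,b)_7: α=1, u≡2; β=1, v≡3 (mod 7); (2|7)=+1, (3|7)=-1; sign (−1)^1·+1^1·-1^1 = +1.
(a,b)_5: α=9, u≡1; β=17, v≡2 (mod 5); (1|5)=+1, (2|5)=-1; sign (−1)^0·+1^17·-1^9 = -1.
(a,b)_13: α=-2, u≡7; β=-5, v≡8 (mod 13); (7|13)=-1, (8|13)=-1; sign (−1)^0·-1^-5·-1^-2 = -1.
(a,b)_3: α=1, u≡1; β=-3, v≡1 (mod 3); (1|3)=+1, (1|3)=+1; sign (−1)^1·+1^-3·+1^1 = -1.
(a,b)_19: α=-2, u≡13; β=-4, v≡1 (mod 19); (13|19)=-1, (1|19)=+1; sign (−1)^0·-1^-4·+1^-2 = +1.
|Ram(1155, 15015)| = 4, even; anisotropic at {2, 3, 5, 13}.

[2, 3, 5, 13]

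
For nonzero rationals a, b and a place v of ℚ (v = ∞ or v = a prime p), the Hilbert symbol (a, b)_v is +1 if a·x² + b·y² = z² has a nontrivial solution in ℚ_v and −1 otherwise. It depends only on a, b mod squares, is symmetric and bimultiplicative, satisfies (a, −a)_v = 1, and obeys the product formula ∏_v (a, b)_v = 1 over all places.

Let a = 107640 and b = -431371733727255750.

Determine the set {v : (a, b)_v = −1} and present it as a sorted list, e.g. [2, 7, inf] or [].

[2, 3, 5, 41]

Mod squares: a ≡ 2990, b ≡ -2382781830. Check v ∈ {∞, 2, 3, 5, 11, 13, 19, 23, 31, 41}.
v=41: a=41^0·(≡15), b=41^1·(≡31) mod 41; (15|41)=-1, (31|41)=+1; (−1)^{0·1·20}·(-1)^1·(+1)^0 = -1.
v=2: v_2(a)=3, v_2(b)=1; units ≡ 7, 5 (mod 8); ε·ε+αω+βω = 1·0+3·1+1·0 ≡ 1  ⇒  (a,b)_2 = -1.
v=23: a=23^1·(≡11), b=23^3·(≡4) mod 23; (11|23)=-1, (4|23)=+1; (−1)^{1·3·11}·(-1)^3·(+1)^1 = +1.
v=31: a=31^0·(≡8), b=31^1·(≡12) mod 31; (8|31)=+1, (12|31)=-1; (−1)^{0·1·15}·(+1)^1·(-1)^0 = +1.
v=13: a=13^1·(≡12), b=13^3·(≡10) mod 13; (12|13)=+1, (10|13)=+1; (−1)^{1·3·6}·(+1)^3·(+1)^1 = +1.
v=19: a=19^0·(≡5), b=19^1·(≡16) mod 19; (5|19)=+1, (16|19)=+1; (−1)^{0·1·9}·(+1)^1·(+1)^0 = +1.
v=∞: 2990 > 0 and -2382781830 < 0  ⇒  (a,b)_∞ = +1.
v=11: a=11^0·(≡5), b=11^1·(≡8) mod 11; (5|11)=+1, (8|11)=-1; (−1)^{0·1·5}·(+1)^1·(-1)^0 = +1.
v=5: a=5^1·(≡3), b=5^3·(≡4) mod 5; (3|5)=-1, (4|5)=+1; (−1)^{1·3·2}·(-1)^3·(+1)^1 = -1.
v=3: a=3^2·(≡2), b=3^5·(≡1) mod 3; (2|3)=-1, (1|3)=+1; (−1)^{2·5·1}·(-1)^5·(+1)^2 = -1.
|Ram(2990, -2382781830)| = 4, even; anisotropic at {2, 3, 5, 41}.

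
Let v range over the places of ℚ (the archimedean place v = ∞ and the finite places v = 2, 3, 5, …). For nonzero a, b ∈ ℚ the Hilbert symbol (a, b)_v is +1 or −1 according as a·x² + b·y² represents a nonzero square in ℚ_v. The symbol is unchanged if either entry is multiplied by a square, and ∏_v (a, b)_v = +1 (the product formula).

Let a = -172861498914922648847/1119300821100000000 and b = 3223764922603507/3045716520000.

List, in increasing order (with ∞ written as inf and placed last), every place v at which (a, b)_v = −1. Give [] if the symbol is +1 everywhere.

[2, 3, 11, 29]

Mod squares: a ≡ -253, b ≡ 22011. Check v ∈ {∞, 2, 3, 5, 7, 11, 23, 29, 31, 41, 43}.
v=29: a=29^4·(≡2), b=29^3·(≡20) mod 29; (2|29)=-1, (20|29)=+1; (−1)^{4·3·14}·(-1)^3·(+1)^4 = -1.
v=11: a=11^-1·(≡6), b=11^-1·(≡7) mod 11; (6|11)=-1, (7|11)=-1; (−1)^{-1·-1·5}·(-1)^-1·(-1)^-1 = -1.
v=7: a=7^-6·(≡3), b=7^-4·(≡5) mod 7; (3|7)=-1, (5|7)=-1; (−1)^{-6·-4·3}·(-1)^-4·(-1)^-6 = +1.
v=43: a=43^6·(≡39), b=43^4·(≡6) mod 43; (39|43)=-1, (6|43)=+1; (−1)^{6·4·21}·(-1)^4·(+1)^6 = +1.
v=41: a=41^2·(≡24), b=41^2·(≡29) mod 41; (24|41)=-1, (29|41)=-1; (−1)^{2·2·20}·(-1)^2·(-1)^2 = +1.
v=31: a=31^-2·(≡26), b=31^-2·(≡20) mod 31; (26|31)=-1, (20|31)=+1; (−1)^{-2·-2·15}·(-1)^-2·(+1)^-2 = +1.
v=23: a=23^1·(≡18), b=23^1·(≡21) mod 23; (18|23)=+1, (21|23)=-1; (−1)^{1·1·11}·(+1)^1·(-1)^1 = +1.
v=5: a=5^-8·(≡3), b=5^-4·(≡1) mod 5; (3|5)=-1, (1|5)=+1; (−1)^{-8·-4·2}·(-1)^-4·(+1)^-8 = +1.
v=∞: -253 < 0 and 22011 > 0  ⇒  (a,b)_∞ = +1.
v=2: v_2(a)=-8, v_2(b)=-6; units ≡ 3, 3 (mod 8); ε·ε+αω+βω = 1·1+-8·1+-6·1 ≡ 1  ⇒  (a,b)_2 = -1.
v=3: a=3^-2·(≡2), b=3^-1·(≡2) mod 3; (2|3)=-1, (2|3)=-1; (−1)^{-2·-1·1}·(-1)^-1·(-1)^-2 = -1.
Ram(-253, 22011) = {2, 3, 11, 29}; no ℚ_2-point on the conic.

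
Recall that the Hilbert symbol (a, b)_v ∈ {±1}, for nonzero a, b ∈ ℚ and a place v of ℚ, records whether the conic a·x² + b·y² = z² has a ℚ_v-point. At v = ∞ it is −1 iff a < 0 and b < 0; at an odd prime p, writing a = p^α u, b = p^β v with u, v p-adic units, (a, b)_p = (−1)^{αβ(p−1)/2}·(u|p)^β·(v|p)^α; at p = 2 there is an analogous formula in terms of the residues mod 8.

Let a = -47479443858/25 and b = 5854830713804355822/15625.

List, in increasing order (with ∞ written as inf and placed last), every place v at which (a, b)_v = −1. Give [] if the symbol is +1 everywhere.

Mod squares: a ≡ -2, b ≡ 102718. Check v ∈ {∞, 2, 3, 5, 7, 11, 23, 29}.
v=5: a=5^-2·(≡2), b=5^-6·(≡2) mod 5; (2|5)=-1, (2|5)=-1; (−1)^{-2·-6·2}·(-1)^-6·(-1)^-2 = +1.
v=11: a=11^2·(≡4), b=11^3·(≡8) mod 11; (4|11)=+1, (8|11)=-1; (−1)^{2·3·5}·(+1)^3·(-1)^2 = +1.
v=3: a=3^2·(≡1), b=3^2·(≡1) mod 3; (1|3)=+1, (1|3)=+1; (−1)^{2·2·1}·(+1)^2·(+1)^2 = +1.
v=7: a=7^2·(≡6), b=7^7·(≡4) mod 7; (6|7)=-1, (4|7)=+1; (−1)^{2·7·3}·(-1)^7·(+1)^2 = -1.
v=2: v_2(a)=1, v_2(b)=1; units ≡ 7, 7 (mod 8); ε·ε+αω+βω = 1·1+1·0+1·0 ≡ 1  ⇒  (a,b)_2 = -1.
v=∞: -2 < 0 and 102718 > 0  ⇒  (a,b)_∞ = +1.
v=29: a=29^2·(≡18), b=29^3·(≡28) mod 29; (18|29)=-1, (28|29)=+1; (−1)^{2·3·14}·(-1)^3·(+1)^2 = -1.
v=23: a=23^2·(≡10), b=23^3·(≡1) mod 23; (10|23)=-1, (1|23)=+1; (−1)^{2·3·11}·(-1)^3·(+1)^2 = -1.
Ram(-2, 102718) = {2, 7, 23, 29}; no ℚ_2-point on the conic.

[2, 7, 23, 29]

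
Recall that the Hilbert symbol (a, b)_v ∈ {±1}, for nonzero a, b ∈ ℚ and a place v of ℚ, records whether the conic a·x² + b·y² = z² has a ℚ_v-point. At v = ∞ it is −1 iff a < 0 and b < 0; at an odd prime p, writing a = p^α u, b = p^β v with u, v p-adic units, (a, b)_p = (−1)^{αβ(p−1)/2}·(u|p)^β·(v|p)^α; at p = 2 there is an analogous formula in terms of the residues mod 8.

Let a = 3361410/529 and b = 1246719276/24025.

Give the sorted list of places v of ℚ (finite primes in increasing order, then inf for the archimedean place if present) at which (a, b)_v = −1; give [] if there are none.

[2, 3, 11, 17]

(a, b) ≡ (2210, 10659) mod (ℚ^×)²; places V = {2, 3, 5, 11, 13, 17, 19, 23, 31, ∞}.
(a,b)_19: α=0, u≡17; β=3, v≡18 (mod 19); (17|19)=+1, (18|19)=-1; sign (−1)^0·+1^3·-1^0 = +1.
(a,b)_2: α=1, β=2; u≡1, v≡3 (mod 8); ε(u)ε(v)=0·1, αω(v)=1·1, βω(u)=2·0; sum ≡ 1  ⇒  -1.
(a,b)_17: α=1, u≡10; β=1, v≡15 (mod 17); (10|17)=-1, (15|17)=+1; sign (−1)^0·-1^1·+1^1 = -1.
(a,b)_11: α=0, u≡8; β=1, v≡1 (mod 11); (8|11)=-1, (1|11)=+1; sign (−1)^0·-1^1·+1^0 = -1.
(a,b)_31: α=0, u≡9; β=-2, v≡6 (mod 31); (9|31)=+1, (6|31)=-1; sign (−1)^0·+1^-2·-1^0 = +1.
(a,b)_13: α=3, u≡1; β=0, v≡10 (mod 13); (1|13)=+1, (10|13)=+1; sign (−1)^0·+1^0·+1^3 = +1.
(a,b)_3: α=2, u≡2; β=5, v≡1 (mod 3); (2|3)=-1, (1|3)=+1; sign (−1)^0·-1^5·+1^2 = -1.
(a,b)_23: α=-2, u≡6; β=0, v≡14 (mod 23); (6|23)=+1, (14|23)=-1; sign (−1)^0·+1^0·-1^-2 = +1.
(a,b)_∞: sgn(2210)=+, sgn(10659)=+, so +1.
(a,b)_5: α=1, u≡3; β=-2, v≡1 (mod 5); (3|5)=-1, (1|5)=+1; sign (−1)^0·-1^-2·+1^1 = +1.
(2210, 10659 / ℚ) ramifies at {2, 3, 11, 17}: a division algebra.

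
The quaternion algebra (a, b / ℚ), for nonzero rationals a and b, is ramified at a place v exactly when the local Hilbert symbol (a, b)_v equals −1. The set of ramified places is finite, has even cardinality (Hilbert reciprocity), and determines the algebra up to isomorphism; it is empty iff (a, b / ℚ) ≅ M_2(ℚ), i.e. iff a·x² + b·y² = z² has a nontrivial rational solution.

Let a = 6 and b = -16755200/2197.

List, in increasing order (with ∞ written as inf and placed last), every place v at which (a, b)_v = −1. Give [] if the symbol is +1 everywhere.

(a, b) ≡ (6, -34034) mod (ℚ^×)²; places V = {2, 3, 5, 7, 11, 13, 17, ∞}.
(a,b)_5: α=0, u≡1; β=2, v≡1 (mod 5); (1|5)=+1, (1|5)=+1; sign (−1)^0·+1^2·+1^0 = +1.
(a,b)_17: α=0, u≡6; β=1, v≡15 (mod 17); (6|17)=-1, (15|17)=+1; sign (−1)^0·-1^1·+1^0 = -1.
(a,b)_∞: sgn(6)=+, sgn(-34034)=−, so +1.
(a,b)_13: α=0, u≡6; β=-3, v≡6 (mod 13); (6|13)=-1, (6|13)=-1; sign (−1)^0·-1^-3·-1^0 = -1.
(a,b)_11: α=0, u≡6; β=1, v≡10 (mod 11); (6|11)=-1, (10|11)=-1; sign (−1)^0·-1^1·-1^0 = -1.
(a,b)_3: α=1, u≡2; β=0, v≡1 (mod 3); (2|3)=-1, (1|3)=+1; sign (−1)^0·-1^0·+1^1 = +1.
(a,b)_7: α=0, u≡6; β=1, v≡6 (mod 7); (6|7)=-1, (6|7)=-1; sign (−1)^0·-1^1·-1^0 = -1.
(a,b)_2: α=1, β=9; u≡3, v≡7 (mod 8); ε(u)ε(v)=1·1, αω(v)=1·0, βω(u)=9·1; sum ≡ 0  ⇒  +1.
|Ram(6, -34034)| = 4, even; anisotropic at {7, 11, 13, 17}.

[7, 11, 13, 17]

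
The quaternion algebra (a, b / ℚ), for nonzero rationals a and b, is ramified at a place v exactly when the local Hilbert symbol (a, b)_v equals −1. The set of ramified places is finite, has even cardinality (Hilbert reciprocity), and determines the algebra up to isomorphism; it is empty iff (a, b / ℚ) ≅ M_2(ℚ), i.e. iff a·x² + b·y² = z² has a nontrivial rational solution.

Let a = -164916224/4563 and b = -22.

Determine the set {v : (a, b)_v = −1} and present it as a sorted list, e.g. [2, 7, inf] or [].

[3, inf]

(a, b) ≡ (-33, -22) mod (ℚ^×)²; places V = {2, 3, 11, 13, ∞}.
(a,b)_∞: sgn(-33)=−, sgn(-22)=−, so -1.
(a,b)_13: α=-2, u≡8; β=0, v≡4 (mod 13); (8|13)=-1, (4|13)=+1; sign (−1)^0·-1^0·+1^-2 = +1.
(a,b)_11: α=5, u≡6; β=1, v≡9 (mod 11); (6|11)=-1, (9|11)=+1; sign (−1)^1·-1^1·+1^5 = +1.
(a,b)_2: α=10, β=1; u≡7, v≡5 (mod 8); ε(u)ε(v)=1·0, αω(v)=10·1, βω(u)=1·0; sum ≡ 0  ⇒  +1.
(a,b)_3: α=-3, u≡1; β=0, v≡2 (mod 3); (1|3)=+1, (2|3)=-1; sign (−1)^0·+1^0·-1^-3 = -1.
(-33, -22 / ℚ) ramifies at {3, ∞}: a division algebra.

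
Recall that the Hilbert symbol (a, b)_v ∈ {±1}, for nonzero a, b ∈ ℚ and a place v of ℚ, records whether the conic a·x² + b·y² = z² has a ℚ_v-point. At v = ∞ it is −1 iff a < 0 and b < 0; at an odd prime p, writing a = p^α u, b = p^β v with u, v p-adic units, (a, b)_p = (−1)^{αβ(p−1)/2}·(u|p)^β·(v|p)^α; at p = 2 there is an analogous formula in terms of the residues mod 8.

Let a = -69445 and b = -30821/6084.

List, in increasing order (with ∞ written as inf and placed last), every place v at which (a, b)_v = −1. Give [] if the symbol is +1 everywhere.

[2, inf]

(a, b) ≡ (-69445, -629) mod (ℚ^×)²; places V = {2, 3, 5, 7, 13, 17, 19, 37, 43, ∞}.
(a,b)_5: α=1, u≡1; β=0, v≡1 (mod 5); (1|5)=+1, (1|5)=+1; sign (−1)^0·+1^0·+1^1 = +1.
(a,b)_19: α=1, u≡12; β=0, v≡4 (mod 19); (12|19)=-1, (4|19)=+1; sign (−1)^0·-1^0·+1^1 = +1.
(a,b)_3: α=0, u≡2; β=-2, v≡1 (mod 3); (2|3)=-1, (1|3)=+1; sign (−1)^0·-1^-2·+1^0 = +1.
(a,b)_7: α=0, u≡2; β=2, v≡1 (mod 7); (2|7)=+1, (1|7)=+1; sign (−1)^0·+1^2·+1^0 = +1.
(a,b)_∞: sgn(-69445)=−, sgn(-629)=−, so -1.
(a,b)_37: α=0, u≡4; β=1, v≡15 (mod 37); (4|37)=+1, (15|37)=-1; sign (−1)^0·+1^1·-1^0 = +1.
(a,b)_43: α=1, u≡19; β=0, v≡23 (mod 43); (19|43)=-1, (23|43)=+1; sign (−1)^0·-1^0·+1^1 = +1.
(a,b)_13: α=0, u≡1; β=-2, v≡8 (mod 13); (1|13)=+1, (8|13)=-1; sign (−1)^0·+1^-2·-1^0 = +1.
(a,b)_2: α=0, β=-2; u≡3, v≡3 (mod 8); ε(u)ε(v)=1·1, αω(v)=0·1, βω(u)=-2·1; sum ≡ 1  ⇒  -1.
(a,b)_17: α=1, u≡12; β=1, v≡14 (mod 17); (12|17)=-1, (14|17)=-1; sign (−1)^0·-1^1·-1^1 = +1.
(-69445, -629 / ℚ) ramifies at {2, ∞}: a division algebra.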